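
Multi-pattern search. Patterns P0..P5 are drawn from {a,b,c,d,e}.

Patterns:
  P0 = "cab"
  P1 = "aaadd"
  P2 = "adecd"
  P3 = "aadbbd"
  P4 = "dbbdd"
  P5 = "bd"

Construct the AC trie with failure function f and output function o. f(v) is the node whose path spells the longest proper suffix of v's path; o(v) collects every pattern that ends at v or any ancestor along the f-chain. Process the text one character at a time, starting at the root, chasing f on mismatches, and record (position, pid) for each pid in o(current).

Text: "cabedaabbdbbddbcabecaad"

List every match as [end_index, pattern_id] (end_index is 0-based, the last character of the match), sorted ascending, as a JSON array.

Build:
Trie nodes:
  n0 'ε': a→4 b→22 c→1 d→17
  n1 'c': a→2
  n2 'ca': b→3
  n3 'cab': ·  [P0 ends]
  n4 'a': a→5 d→9
  n5 'aa': a→6 d→13
  n6 'aaa': d→7
  n7 'aaad': d→8
  n8 'aaadd': ·  [P1 ends]
  n9 'ad': e→10
  n10 'ade': c→11
  n11 'adec': d→12
  n12 'adecd': ·  [P2 ends]
  n13 'aad': b→14
  n14 'aadb': b→15
  n15 'aadbb': d→16
  n16 'aadbbd': ·  [P3 ends]
  n17 'd': b→18
  n18 'db': b→19
  n19 'dbb': d→20
  n20 'dbbd': d→21
  n21 'dbbdd': ·  [P4 ends]
  n22 'b': d→23
  n23 'bd': ·  [P5 ends]

Failure links (BFS by depth):
  n1('c'): parent n0 fail=0; on 'c' 0 → fail=0;  out ∅∪∅=∅
  n4('a'): parent n0 fail=0; on 'a' 0 → fail=0;  out ∅∪∅=∅
  n17('d'): parent n0 fail=0; on 'd' 0 → fail=0;  out ∅∪∅=∅
  n22('b'): parent n0 fail=0; on 'b' 0 → fail=0;  out ∅∪∅=∅
  n2('ca'): parent n1 fail=0; on 'a' 0 → fail=4;  out ∅∪∅=∅
  n5('aa'): parent n4 fail=0; on 'a' 0 → fail=4;  out ∅∪∅=∅
  n9('ad'): parent n4 fail=0; on 'd' 0 → fail=17;  out ∅∪∅=∅
  n18('db'): parent n17 fail=0; on 'b' 0 → fail=22;  out ∅∪∅=∅
  n23('bd'): parent n22 fail=0; on 'd' 0 → fail=17;  out {5}∪∅={5}
  n3('cab'): parent n2 fail=4; on 'b' 4→0 → fail=22;  out {0}∪∅={0}
  n6('aaa'): parent n5 fail=4; on 'a' 4 → fail=5;  out ∅∪∅=∅
  n10('ade'): parent n9 fail=17; on 'e' 17→0 → fail=0;  out ∅∪∅=∅
  n13('aad'): parent n5 fail=4; on 'd' 4 → fail=9;  out ∅∪∅=∅
  n19('dbb'): parent n18 fail=22; on 'b' 22→0 → fail=22;  out ∅∪∅=∅
  n7('aaad'): parent n6 fail=5; on 'd' 5 → fail=13;  out ∅∪∅=∅
  n11('adec'): parent n10 fail=0; on 'c' 0 → fail=1;  out ∅∪∅=∅
  n14('aadb'): parent n13 fail=9; on 'b' 9→17 → fail=18;  out ∅∪∅=∅
  n20('dbbd'): parent n19 fail=22; on 'd' 22 → fail=23;  out ∅∪{5}={5}
  n8('aaadd'): parent n7 fail=13; on 'd' 13→9→17→0 → fail=17;  out {1}∪∅={1}
  n12('adecd'): parent n11 fail=1; on 'd' 1→0 → fail=17;  out {2}∪∅={2}
  n15('aadbb'): parent n14 fail=18; on 'b' 18 → fail=19;  out ∅∪∅=∅
  n21('dbbdd'): parent n20 fail=23; on 'd' 23→17→0 → fail=17;  out {4}∪∅={4}
  n16('aadbbd'): parent n15 fail=19; on 'd' 19 → fail=20;  out {3}∪{5}={3,5}

Scan:
i=0 'c': node 0→1
i=1 'a': node 1→2
i=2 'b': node 2→3  → match P0@[0:2]
i=3 'e': node 3→0 (fail-walked)
i=4 'd': node 0→17
i=5 'a': node 17→4 (fail-walked)
i=6 'a': node 4→5
i=7 'b': node 5→22 (fail-walked)
i=8 'b': node 22→22 (fail-walked)
i=9 'd': node 22→23  → match P5@[8:9]
i=10 'b': node 23→18 (fail-walked)
i=11 'b': node 18→19
i=12 'd': node 19→20  → match P5@[11:12]
i=13 'd': node 20→21  → match P4@[9:13]
i=14 'b': node 21→18 (fail-walked)
i=15 'c': node 18→1 (fail-walked)
i=16 'a': node 1→2
i=17 'b': node 2→3  → match P0@[15:17]
i=18 'e': node 3→0 (fail-walked)
i=19 'c': node 0→1
i=20 'a': node 1→2
i=21 'a': node 2→5 (fail-walked)
i=22 'd': node 5→13

Matches: [[2,0],[9,5],[12,5],[13,4],[17,0]]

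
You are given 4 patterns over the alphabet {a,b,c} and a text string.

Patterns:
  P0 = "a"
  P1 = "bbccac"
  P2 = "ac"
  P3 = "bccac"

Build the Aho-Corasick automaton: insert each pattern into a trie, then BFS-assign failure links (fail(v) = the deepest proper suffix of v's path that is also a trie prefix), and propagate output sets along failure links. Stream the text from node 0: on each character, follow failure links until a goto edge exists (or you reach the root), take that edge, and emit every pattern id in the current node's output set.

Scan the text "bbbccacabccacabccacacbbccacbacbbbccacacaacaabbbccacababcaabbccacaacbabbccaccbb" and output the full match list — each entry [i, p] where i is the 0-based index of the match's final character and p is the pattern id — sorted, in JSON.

Build:
Trie (insert patterns):
  n0 'ε': a→1 b→2
  n1 'a': c→8  [P0 ends]
  n2 'b': b→3 c→9
  n3 'bb': c→4
  n4 'bbc': c→5
  n5 'bbcc': a→6
  n6 'bbcca': c→7
  n7 'bbccac': ·  [P1 ends]
  n8 'ac': ·  [P2 ends]
  n9 'bc': c→10
  n10 'bcc': a→11
  n11 'bcca': c→12
  n12 'bccac': ·  [P3 ends]

BFS fail/out derivation:
  fail(1) 'a': from fail(0)=0 chase 'a': 0 ⇒ 0;  out={0}∪out(0)={0}
  fail(2) 'b': from fail(0)=0 chase 'b': 0 ⇒ 0;  out=∅∪out(0)=∅
  fail(3) 'bb': from fail(2)=0 chase 'b': 0 ⇒ 2;  out=∅∪out(2)=∅
  fail(8) 'ac': from fail(1)=0 chase 'c': 0 ⇒ 0;  out={2}∪out(0)={2}
  fail(9) 'bc': from fail(2)=0 chase 'c': 0 ⇒ 0;  out=∅∪out(0)=∅
  fail(4) 'bbc': from fail(3)=2 chase 'c': 2 ⇒ 9;  out=∅∪out(9)=∅
  fail(10) 'bcc': from fail(9)=0 chase 'c': 0 ⇒ 0;  out=∅∪out(0)=∅
  fail(5) 'bbcc': from fail(4)=9 chase 'c': 9 ⇒ 10;  out=∅∪out(10)=∅
  fail(11) 'bcca': from fail(10)=0 chase 'a': 0 ⇒ 1;  out=∅∪out(1)={0}
  fail(6) 'bbcca': from fail(5)=10 chase 'a': 10 ⇒ 11;  out=∅∪out(11)={0}
  fail(12) 'bccac': from fail(11)=1 chase 'c': 1 ⇒ 8;  out={3}∪out(8)={2,3}
  fail(7) 'bbccac': from fail(6)=11 chase 'c': 11 ⇒ 12;  out={1}∪out(12)={1,2,3}

Scan:
[0] read 'b'  n0⇒n2
[1] read 'b'  n2⇒n3
[2] read 'b'  n3⇒n3 (fail-walked)
[3] read 'c'  n3⇒n4
[4] read 'c'  n4⇒n5
[5] read 'a'  n5⇒n6  emit P0@[5:5]
[6] read 'c'  n6⇒n7  emit P1@[1:6],P2@[5:6],P3@[2:6]
[7] read 'a'  n7⇒n1 (fail-walked)  emit P0@[7:7]
[8] read 'b'  n1⇒n2 (fail-walked)
[9] read 'c'  n2⇒n9
[10] read 'c'  n9⇒n10
[11] read 'a'  n10⇒n11  emit P0@[11:11]
[12] read 'c'  n11⇒n12  emit P2@[11:12],P3@[8:12]
[13] read 'a'  n12⇒n1 (fail-walked)  emit P0@[13:13]
[14] read 'b'  n1⇒n2 (fail-walked)
[15] read 'c'  n2⇒n9
[16] read 'c'  n9⇒n10
[17] read 'a'  n10⇒n11  emit P0@[17:17]
[18] read 'c'  n11⇒n12  emit P2@[17:18],P3@[14:18]
[19] read 'a'  n12⇒n1 (fail-walked)  emit P0@[19:19]
[20] read 'c'  n1⇒n8  emit P2@[19:20]
[21] read 'b'  n8⇒n2 (fail-walked)
[22] read 'b'  n2⇒n3
[23] read 'c'  n3⇒n4
[24] read 'c'  n4⇒n5
[25] read 'a'  n5⇒n6  emit P0@[25:25]
[26] read 'c'  n6⇒n7  emit P1@[21:26],P2@[25:26],P3@[22:26]
[27] read 'b'  n7⇒n2 (fail-walked)
[28] read 'a'  n2⇒n1 (fail-walked)  emit P0@[28:28]
[29] read 'c'  n1⇒n8  emit P2@[28:29]
[30] read 'b'  n8⇒n2 (fail-walked)
[31] read 'b'  n2⇒n3
[32] read 'b'  n3⇒n3 (fail-walked)
[33] read 'c'  n3⇒n4
[34] read 'c'  n4⇒n5
[35] read 'a'  n5⇒n6  emit P0@[35:35]
[36] read 'c'  n6⇒n7  emit P1@[31:36],P2@[35:36],P3@[32:36]
[37] read 'a'  n7⇒n1 (fail-walked)  emit P0@[37:37]
[38] read 'c'  n1⇒n8  emit P2@[37:38]
[39] read 'a'  n8⇒n1 (fail-walked)  emit P0@[39:39]
[40] read 'a'  n1⇒n1 (fail-walked)  emit P0@[40:40]
[41] read 'c'  n1⇒n8  emit P2@[40:41]
[42] read 'a'  n8⇒n1 (fail-walked)  emit P0@[42:42]
[43] read 'a'  n1⇒n1 (fail-walked)  emit P0@[43:43]
[44] read 'b'  n1⇒n2 (fail-walked)
[45] read 'b'  n2⇒n3
[46] read 'b'  n3⇒n3 (fail-walked)
[47] read 'c'  n3⇒n4
[48] read 'c'  n4⇒n5
[49] read 'a'  n5⇒n6  emit P0@[49:49]
[50] read 'c'  n6⇒n7  emit P1@[45:50],P2@[49:50],P3@[46:50]
[51] read 'a'  n7⇒n1 (fail-walked)  emit P0@[51:51]
[52] read 'b'  n1⇒n2 (fail-walked)
[53] read 'a'  n2⇒n1 (fail-walked)  emit P0@[53:53]
[54] read 'b'  n1⇒n2 (fail-walked)
[55] read 'c'  n2⇒n9
[56] read 'a'  n9⇒n1 (fail-walked)  emit P0@[56:56]
[57] read 'a'  n1⇒n1 (fail-walked)  emit P0@[57:57]
[58] read 'b'  n1⇒n2 (fail-walked)
[59] read 'b'  n2⇒n3
[60] read 'c'  n3⇒n4
[61] read 'c'  n4⇒n5
[62] read 'a'  n5⇒n6  emit P0@[62:62]
[63] read 'c'  n6⇒n7  emit P1@[58:63],P2@[62:63],P3@[59:63]
[64] read 'a'  n7⇒n1 (fail-walked)  emit P0@[64:64]
[65] read 'a'  n1⇒n1 (fail-walked)  emit P0@[65:65]
[66] read 'c'  n1⇒n8  emit P2@[65:66]
[67] read 'b'  n8⇒n2 (fail-walked)
[68] read 'a'  n2⇒n1 (fail-walked)  emit P0@[68:68]
[69] read 'b'  n1⇒n2 (fail-walked)
[70] read 'b'  n2⇒n3
[71] read 'c'  n3⇒n4
[72] read 'c'  n4⇒n5
[73] read 'a'  n5⇒n6  emit P0@[73:73]
[74] read 'c'  n6⇒n7  emit P1@[69:74],P2@[73:74],P3@[70:74]
[75] read 'c'  n7⇒n0 (fail-walked)
[76] read 'b'  n0⇒n2
[77] read 'b'  n2⇒n3

All matches (sorted): [[5,0],[6,1],[6,2],[6,3],[7,0],[11,0],[12,2],[12,3],[13,0],[17,0],[18,2],[18,3],[19,0],[20,2],[25,0],[26,1],[26,2],[26,3],[28,0],[29,2],[35,0],[36,1],[36,2],[36,3],[37,0],[38,2],[39,0],[40,0],[41,2],[42,0],[43,0],[49,0],[50,1],[50,2],[50,3],[51,0],[53,0],[56,0],[57,0],[62,0],[63,1],[63,2],[63,3],[64,0],[65,0],[66,2],[68,0],[73,0],[74,1],[74,2],[74,3]]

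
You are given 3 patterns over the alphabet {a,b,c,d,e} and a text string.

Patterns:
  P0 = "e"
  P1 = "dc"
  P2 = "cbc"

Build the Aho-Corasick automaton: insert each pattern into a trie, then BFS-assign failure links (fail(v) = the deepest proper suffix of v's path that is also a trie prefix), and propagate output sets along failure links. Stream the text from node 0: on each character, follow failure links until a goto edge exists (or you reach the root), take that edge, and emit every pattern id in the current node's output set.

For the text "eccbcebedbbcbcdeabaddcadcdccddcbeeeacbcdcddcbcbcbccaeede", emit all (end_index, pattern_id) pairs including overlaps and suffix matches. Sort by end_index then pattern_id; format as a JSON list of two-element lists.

Build:
Trie nodes:
  n0 'ε': c→4 d→2 e→1
  n1 'e': ·  [P0 ends]
  n2 'd': c→3
  n3 'dc': ·  [P1 ends]
  n4 'c': b→5
  n5 'cb': c→6
  n6 'cbc': ·  [P2 ends]

BFS fail/out derivation:
  n1('e'): parent n0 fail=0; on 'e' 0 → fail=0;  out {0}∪∅={0}
  n2('d'): parent n0 fail=0; on 'd' 0 → fail=0;  out ∅∪∅=∅
  n4('c'): parent n0 fail=0; on 'c' 0 → fail=0;  out ∅∪∅=∅
  n3('dc'): parent n2 fail=0; on 'c' 0 → fail=4;  out {1}∪∅={1}
  n5('cb'): parent n4 fail=0; on 'b' 0 → fail=0;  out ∅∪∅=∅
  n6('cbc'): parent n5 fail=0; on 'c' 0 → fail=4;  out {2}∪∅={2}

Scan:
[0] read 'e'  n0⇒n1  emit P0@[0:0]
[1] read 'c'  n1⇒n4 ·f
[2] read 'c'  n4⇒n4 ·f
[3] read 'b'  n4⇒n5
[4] read 'c'  n5⇒n6  emit P2@[2:4]
[5] read 'e'  n6⇒n1 ·f  emit P0@[5:5]
[6] read 'b'  n1⇒n0 ·f
[7] read 'e'  n0⇒n1  emit P0@[7:7]
[8] read 'd'  n1⇒n2 ·f
[9] read 'b'  n2⇒n0 ·f
[10] read 'b'  n0⇒n0
[11] read 'c'  n0⇒n4
[12] read 'b'  n4⇒n5
[13] read 'c'  n5⇒n6  emit P2@[11:13]
[14] read 'd'  n6⇒n2 ·f
[15] read 'e'  n2⇒n1 ·f  emit P0@[15:15]
[16] read 'a'  n1⇒n0 ·f
[17] read 'b'  n0⇒n0
[18] read 'a'  n0⇒n0
[19] read 'd'  n0⇒n2
[20] read 'd'  n2⇒n2 ·f
[21] read 'c'  n2⇒n3  emit P1@[20:21]
[22] read 'a'  n3⇒n0 ·f
[23] read 'd'  n0⇒n2
[24] read 'c'  n2⇒n3  emit P1@[23:24]
[25] read 'd'  n3⇒n2 ·f
[26] read 'c'  n2⇒n3  emit P1@[25:26]
[27] read 'c'  n3⇒n4 ·f
[28] read 'd'  n4⇒n2 ·f
[29] read 'd'  n2⇒n2 ·f
[30] read 'c'  n2⇒n3  emit P1@[29:30]
[31] read 'b'  n3⇒n5 ·f
[32] read 'e'  n5⇒n1 ·f  emit P0@[32:32]
[33] read 'e'  n1⇒n1 ·f  emit P0@[33:33]
[34] read 'e'  n1⇒n1 ·f  emit P0@[34:34]
[35] read 'a'  n1⇒n0 ·f
[36] read 'c'  n0⇒n4
[37] read 'b'  n4⇒n5
[38] read 'c'  n5⇒n6  emit P2@[36:38]
[39] read 'd'  n6⇒n2 ·f
[40] read 'c'  n2⇒n3  emit P1@[39:40]
[41] read 'd'  n3⇒n2 ·f
[42] read 'd'  n2⇒n2 ·f
[43] read 'c'  n2⇒n3  emit P1@[42:43]
[44] read 'b'  n3⇒n5 ·f
[45] read 'c'  n5⇒n6  emit P2@[43:45]
[46] read 'b'  n6⇒n5 ·f
[47] read 'c'  n5⇒n6  emit P2@[45:47]
[48] read 'b'  n6⇒n5 ·f
[49] read 'c'  n5⇒n6  emit P2@[47:49]
[50] read 'c'  n6⇒n4 ·f
[51] read 'a'  n4⇒n0 ·f
[52] read 'e'  n0⇒n1  emit P0@[52:52]
[53] read 'e'  n1⇒n1 ·f  emit P0@[53:53]
[54] read 'd'  n1⇒n2 ·f
[55] read 'e'  n2⇒n1 ·f  emit P0@[55:55]

All matches (sorted): [[0,0],[4,2],[5,0],[7,0],[13,2],[15,0],[21,1],[24,1],[26,1],[30,1],[32,0],[33,0],[34,0],[38,2],[40,1],[43,1],[45,2],[47,2],[49,2],[52,0],[53,0],[55,0]]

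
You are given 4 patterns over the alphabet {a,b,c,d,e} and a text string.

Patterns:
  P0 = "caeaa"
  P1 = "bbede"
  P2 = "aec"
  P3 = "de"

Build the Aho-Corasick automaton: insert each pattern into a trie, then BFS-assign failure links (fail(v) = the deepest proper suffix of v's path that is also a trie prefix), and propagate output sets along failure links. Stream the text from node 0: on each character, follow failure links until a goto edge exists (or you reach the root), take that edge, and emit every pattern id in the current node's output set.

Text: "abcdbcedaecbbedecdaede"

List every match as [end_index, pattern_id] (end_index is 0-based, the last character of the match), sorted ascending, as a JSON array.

Build:
Trie (insert patterns):
  n0 'ε': a→11 b→6 c→1 d→14
  n1 'c': a→2
  n2 'ca': e→3
  n3 'cae': a→4
  n4 'caea': a→5
  n5 'caeaa': ·  ←P0
  n6 'b': b→7
  n7 'bb': e→8
  n8 'bbe': d→9
  n9 'bbed': e→10
  n10 'bbede': ·  ←P1
  n11 'a': e→12
  n12 'ae': c→13
  n13 'aec': ·  ←P2
  n14 'd': e→15
  n15 'de': ·  ←P3

BFS fail/out derivation:
  fail(1) 'c': from fail(0)=0 chase 'c': 0 ⇒ 0;  out=∅∪out(0)=∅
  fail(6) 'b': from fail(0)=0 chase 'b': 0 ⇒ 0;  out=∅∪out(0)=∅
  fail(11) 'a': from fail(0)=0 chase 'a': 0 ⇒ 0;  out=∅∪out(0)=∅
  fail(14) 'd': from fail(0)=0 chase 'd': 0 ⇒ 0;  out=∅∪out(0)=∅
  fail(2) 'ca': from fail(1)=0 chase 'a': 0 ⇒ 11;  out=∅∪out(11)=∅
  fail(7) 'bb': from fail(6)=0 chase 'b': 0 ⇒ 6;  out=∅∪out(6)=∅
  fail(12) 'ae': from fail(11)=0 chase 'e': 0 ⇒ 0;  out=∅∪out(0)=∅
  fail(15) 'de': from fail(14)=0 chase 'e': 0 ⇒ 0;  out={3}∪out(0)={3}
  fail(3) 'cae': from fail(2)=11 chase 'e': 11 ⇒ 12;  out=∅∪out(12)=∅
  fail(8) 'bbe': from fail(7)=6 chase 'e': 6→0 ⇒ 0;  out=∅∪out(0)=∅
  fail(13) 'aec': from fail(12)=0 chase 'c': 0 ⇒ 1;  out={2}∪out(1)={2}
  fail(4) 'caea': from fail(3)=12 chase 'a': 12→0 ⇒ 11;  out=∅∪out(11)=∅
  fail(9) 'bbed': from fail(8)=0 chase 'd': 0 ⇒ 14;  out=∅∪out(14)=∅
  fail(5) 'caeaa': from fail(4)=11 chase 'a': 11→0 ⇒ 11;  out={0}∪out(11)={0}
  fail(10) 'bbede': from fail(9)=14 chase 'e': 14 ⇒ 15;  out={1}∪out(15)={1,3}

Text stream:
pos 0 'a': at 11
pos 1 'b': at 6 (fail-walked)
pos 2 'c': at 1 (fail-walked)
pos 3 'd': at 14 (fail-walked)
pos 4 'b': at 6 (fail-walked)
pos 5 'c': at 1 (fail-walked)
pos 6 'e': at 0 (fail-walked)
pos 7 'd': at 14
pos 8 'a': at 11 (fail-walked)
pos 9 'e': at 12
pos 10 'c': at 13  emit P2@[8:10]
pos 11 'b': at 6 (fail-walked)
pos 12 'b': at 7
pos 13 'e': at 8
pos 14 'd': at 9
pos 15 'e': at 10  emit P1@[11:15],P3@[14:15]
pos 16 'c': at 1 (fail-walked)
pos 17 'd': at 14 (fail-walked)
pos 18 'a': at 11 (fail-walked)
pos 19 'e': at 12
pos 20 'd': at 14 (fail-walked)
pos 21 'e': at 15  emit P3@[20:21]

Matches: [[10,2],[15,1],[15,3],[21,3]]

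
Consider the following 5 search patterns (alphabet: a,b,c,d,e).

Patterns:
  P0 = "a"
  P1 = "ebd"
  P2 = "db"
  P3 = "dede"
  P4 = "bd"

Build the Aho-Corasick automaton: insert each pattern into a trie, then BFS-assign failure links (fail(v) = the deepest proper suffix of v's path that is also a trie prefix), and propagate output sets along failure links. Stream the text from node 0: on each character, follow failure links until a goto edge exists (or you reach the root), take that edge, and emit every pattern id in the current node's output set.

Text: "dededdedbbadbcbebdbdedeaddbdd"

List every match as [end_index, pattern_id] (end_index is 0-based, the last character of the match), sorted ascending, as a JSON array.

Build automaton:
Trie nodes:
  0='ε' goto a→1 b→10 d→5 e→2
  1='a' goto ·  [P0 ends]
  2='e' goto b→3
  3='eb' goto d→4
  4='ebd' goto ·  [P1 ends]
  5='d' goto b→6 e→7
  6='db' goto ·  [P2 ends]
  7='de' goto d→8
  8='ded' goto e→9
  9='dede' goto ·  [P3 ends]
  10='b' goto d→11
  11='bd' goto ·  [P4 ends]

Failure links (BFS by depth):
  fail(1) 'a': from fail(0)=0 chase 'a': 0 ⇒ 0;  out={0}∪out(0)={0}
  fail(2) 'e': from fail(0)=0 chase 'e': 0 ⇒ 0;  out=∅∪out(0)=∅
  fail(5) 'd': from fail(0)=0 chase 'd': 0 ⇒ 0;  out=∅∪out(0)=∅
  fail(10) 'b': from fail(0)=0 chase 'b': 0 ⇒ 0;  out=∅∪out(0)=∅
  fail(3) 'eb': from fail(2)=0 chase 'b': 0 ⇒ 10;  out=∅∪out(10)=∅
  fail(6) 'db': from fail(5)=0 chase 'b': 0 ⇒ 10;  out={2}∪out(10)={2}
  fail(7) 'de': from fail(5)=0 chase 'e': 0 ⇒ 2;  out=∅∪out(2)=∅
  fail(11) 'bd': from fail(10)=0 chase 'd': 0 ⇒ 5;  out={4}∪out(5)={4}
  fail(4) 'ebd': from fail(3)=10 chase 'd': 10 ⇒ 11;  out={1}∪out(11)={1,4}
  fail(8) 'ded': from fail(7)=2 chase 'd': 2→0 ⇒ 5;  out=∅∪out(5)=∅
  fail(9) 'dede': from fail(8)=5 chase 'e': 5 ⇒ 7;  out={3}∪out(7)={3}

Text stream:
pos 0 'd': at 5
pos 1 'e': at 7
pos 2 'd': at 8
pos 3 'e': at 9  → match P3@[0:3]
pos 4 'd': at 8 (fail-walked)
pos 5 'd': at 5 (fail-walked)
pos 6 'e': at 7
pos 7 'd': at 8
pos 8 'b': at 6 (fail-walked)  → match P2@[7:8]
pos 9 'b': at 10 (fail-walked)
pos 10 'a': at 1 (fail-walked)  → match P0@[10:10]
pos 11 'd': at 5 (fail-walked)
pos 12 'b': at 6  → match P2@[11:12]
pos 13 'c': at 0 (fail-walked)
pos 14 'b': at 10
pos 15 'e': at 2 (fail-walked)
pos 16 'b': at 3
pos 17 'd': at 4  → match P1@[15:17],P4@[16:17]
pos 18 'b': at 6 (fail-walked)  → match P2@[17:18]
pos 19 'd': at 11 (fail-walked)  → match P4@[18:19]
pos 20 'e': at 7 (fail-walked)
pos 21 'd': at 8
pos 22 'e': at 9  → match P3@[19:22]
pos 23 'a': at 1 (fail-walked)  → match P0@[23:23]
pos 24 'd': at 5 (fail-walked)
pos 25 'd': at 5 (fail-walked)
pos 26 'b': at 6  → match P2@[25:26]
pos 27 'd': at 11 (fail-walked)  → match P4@[26:27]
pos 28 'd': at 5 (fail-walked)

Matches: [[3,3],[8,2],[10,0],[12,2],[17,1],[17,4],[18,2],[19,4],[22,3],[23,0],[26,2],[27,4]]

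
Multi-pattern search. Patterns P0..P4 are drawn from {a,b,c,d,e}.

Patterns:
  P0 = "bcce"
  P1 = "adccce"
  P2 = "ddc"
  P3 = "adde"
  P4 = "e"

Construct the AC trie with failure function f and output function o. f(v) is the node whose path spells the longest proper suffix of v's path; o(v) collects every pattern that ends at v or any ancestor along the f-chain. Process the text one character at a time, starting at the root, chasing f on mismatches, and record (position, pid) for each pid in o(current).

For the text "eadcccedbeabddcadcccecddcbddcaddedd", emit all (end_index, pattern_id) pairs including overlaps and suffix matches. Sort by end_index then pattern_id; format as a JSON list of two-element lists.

Build automaton:
Trie (insert patterns):
  n0 'ε': a→5 b→1 d→11 e→16
  n1 'b': c→2
  n2 'bc': c→3
  n3 'bcc': e→4
  n4 'bcce': ·  ←P0
  n5 'a': d→6
  n6 'ad': c→7 d→14
  n7 'adc': c→8
  n8 'adcc': c→9
  n9 'adccc': e→10
  n10 'adccce': ·  ←P1
  n11 'd': d→12
  n12 'dd': c→13
  n13 'ddc': ·  ←P2
  n14 'add': e→15
  n15 'adde': ·  ←P3
  n16 'e': ·  ←P4

BFS fail/out derivation:
  n1('b'): parent n0 fail=0; on 'b' 0 → fail=0;  out ∅∪∅=∅
  n5('a'): parent n0 fail=0; on 'a' 0 → fail=0;  out ∅∪∅=∅
  n11('d'): parent n0 fail=0; on 'd' 0 → fail=0;  out ∅∪∅=∅
  n16('e'): parent n0 fail=0; on 'e' 0 → fail=0;  out {4}∪∅={4}
  n2('bc'): parent n1 fail=0; on 'c' 0 → fail=0;  out ∅∪∅=∅
  n6('ad'): parent n5 fail=0; on 'd' 0 → fail=11;  out ∅∪∅=∅
  n12('dd'): parent n11 fail=0; on 'd' 0 → fail=11;  out ∅∪∅=∅
  n3('bcc'): parent n2 fail=0; on 'c' 0 → fail=0;  out ∅∪∅=∅
  n7('adc'): parent n6 fail=11; on 'c' 11→0 → fail=0;  out ∅∪∅=∅
  n13('ddc'): parent n12 fail=11; on 'c' 11→0 → fail=0;  out {2}∪∅={2}
  n14('add'): parent n6 fail=11; on 'd' 11 → fail=12;  out ∅∪∅=∅
  n4('bcce'): parent n3 fail=0; on 'e' 0 → fail=16;  out {0}∪{4}={0,4}
  n8('adcc'): parent n7 fail=0; on 'c' 0 → fail=0;  out ∅∪∅=∅
  n15('adde'): parent n14 fail=12; on 'e' 12→11→0 → fail=16;  out {3}∪{4}={3,4}
  n9('adccc'): parent n8 fail=0; on 'c' 0 → fail=0;  out ∅∪∅=∅
  n10('adccce'): parent n9 fail=0; on 'e' 0 → fail=16;  out {1}∪{4}={1,4}

Scan:
i=0 'e': node 0→16  ** P4@[0:0]
i=1 'a': node 16→5 ·f
i=2 'd': node 5→6
i=3 'c': node 6→7
i=4 'c': node 7→8
i=5 'c': node 8→9
i=6 'e': node 9→10  ** P1@[1:6],P4@[6:6]
i=7 'd': node 10→11 ·f
i=8 'b': node 11→1 ·f
i=9 'e': node 1→16 ·f  ** P4@[9:9]
i=10 'a': node 16→5 ·f
i=11 'b': node 5→1 ·f
i=12 'd': node 1→11 ·f
i=13 'd': node 11→12
i=14 'c': node 12→13  ** P2@[12:14]
i=15 'a': node 13→5 ·f
i=16 'd': node 5→6
i=17 'c': node 6→7
i=18 'c': node 7→8
i=19 'c': node 8→9
i=20 'e': node 9→10  ** P1@[15:20],P4@[20:20]
i=21 'c': node 10→0 ·f
i=22 'd': node 0→11
i=23 'd': node 11→12
i=24 'c': node 12→13  ** P2@[22:24]
i=25 'b': node 13→1 ·f
i=26 'd': node 1→11 ·f
i=27 'd': node 11→12
i=28 'c': node 12→13  ** P2@[26:28]
i=29 'a': node 13→5 ·f
i=30 'd': node 5→6
i=31 'd': node 6→14
i=32 'e': node 14→15  ** P3@[29:32],P4@[32:32]
i=33 'd': node 15→11 ·f
i=34 'd': node 11→12

All matches (sorted): [[0,4],[6,1],[6,4],[9,4],[14,2],[20,1],[20,4],[24,2],[28,2],[32,3],[32,4]]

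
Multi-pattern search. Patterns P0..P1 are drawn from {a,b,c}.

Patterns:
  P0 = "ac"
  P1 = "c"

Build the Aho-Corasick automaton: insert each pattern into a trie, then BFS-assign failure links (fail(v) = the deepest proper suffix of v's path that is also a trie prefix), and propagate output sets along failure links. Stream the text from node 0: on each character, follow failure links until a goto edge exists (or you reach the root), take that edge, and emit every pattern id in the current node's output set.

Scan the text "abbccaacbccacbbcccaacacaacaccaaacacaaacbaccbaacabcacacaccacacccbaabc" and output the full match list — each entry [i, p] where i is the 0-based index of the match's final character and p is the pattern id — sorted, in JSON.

Build automaton:
Trie nodes:
  0='ε' goto a→1 c→3
  1='a' goto c→2
  2='ac' goto ·  [P0 ends]
  3='c' goto ·  [P1 ends]

BFS fail/out derivation:
  fail(1) 'a': from fail(0)=0 chase 'a': 0 ⇒ 0;  out=∅∪out(0)=∅
  fail(3) 'c': from fail(0)=0 chase 'c': 0 ⇒ 0;  out={1}∪out(0)={1}
  fail(2) 'ac': from fail(1)=0 chase 'c': 0 ⇒ 3;  out={0}∪out(3)={0,1}

Text stream:
pos 0 'a': at 1
pos 1 'b': at 0 (fail-walked)
pos 2 'b': at 0
pos 3 'c': at 3  ** P1@[3:3]
pos 4 'c': at 3 (fail-walked)  ** P1@[4:4]
pos 5 'a': at 1 (fail-walked)
pos 6 'a': at 1 (fail-walked)
pos 7 'c': at 2  ** P0@[6:7],P1@[7:7]
pos 8 'b': at 0 (fail-walked)
pos 9 'c': at 3  ** P1@[9:9]
pos 10 'c': at 3 (fail-walked)  ** P1@[10:10]
pos 11 'a': at 1 (fail-walked)
pos 12 'c': at 2  ** P0@[11:12],P1@[12:12]
pos 13 'b': at 0 (fail-walked)
pos 14 'b': at 0
pos 15 'c': at 3  ** P1@[15:15]
pos 16 'c': at 3 (fail-walked)  ** P1@[16:16]
pos 17 'c': at 3 (fail-walked)  ** P1@[17:17]
pos 18 'a': at 1 (fail-walked)
pos 19 'a': at 1 (fail-walked)
pos 20 'c': at 2  ** P0@[19:20],P1@[20:20]
pos 21 'a': at 1 (fail-walked)
pos 22 'c': at 2  ** P0@[21:22],P1@[22:22]
pos 23 'a': at 1 (fail-walked)
pos 24 'a': at 1 (fail-walked)
pos 25 'c': at 2  ** P0@[24:25],P1@[25:25]
pos 26 'a': at 1 (fail-walked)
pos 27 'c': at 2  ** P0@[26:27],P1@[27:27]
pos 28 'c': at 3 (fail-walked)  ** P1@[28:28]
pos 29 'a': at 1 (fail-walked)
pos 30 'a': at 1 (fail-walked)
pos 31 'a': at 1 (fail-walked)
pos 32 'c': at 2  ** P0@[31:32],P1@[32:32]
pos 33 'a': at 1 (fail-walked)
pos 34 'c': at 2  ** P0@[33:34],P1@[34:34]
pos 35 'a': at 1 (fail-walked)
pos 36 'a': at 1 (fail-walked)
pos 37 'a': at 1 (fail-walked)
pos 38 'c': at 2  ** P0@[37:38],P1@[38:38]
pos 39 'b': at 0 (fail-walked)
pos 40 'a': at 1
pos 41 'c': at 2  ** P0@[40:41],P1@[41:41]
pos 42 'c': at 3 (fail-walked)  ** P1@[42:42]
pos 43 'b': at 0 (fail-walked)
pos 44 'a': at 1
pos 45 'a': at 1 (fail-walked)
pos 46 'c': at 2  ** P0@[45:46],P1@[46:46]
pos 47 'a': at 1 (fail-walked)
pos 48 'b': at 0 (fail-walked)
pos 49 'c': at 3  ** P1@[49:49]
pos 50 'a': at 1 (fail-walked)
pos 51 'c': at 2  ** P0@[50:51],P1@[51:51]
pos 52 'a': at 1 (fail-walked)
pos 53 'c': at 2  ** P0@[52:53],P1@[53:53]
pos 54 'a': at 1 (fail-walked)
pos 55 'c': at 2  ** P0@[54:55],P1@[55:55]
pos 56 'c': at 3 (fail-walked)  ** P1@[56:56]
pos 57 'a': at 1 (fail-walked)
pos 58 'c': at 2  ** P0@[57:58],P1@[58:58]
pos 59 'a': at 1 (fail-walked)
pos 60 'c': at 2  ** P0@[59:60],P1@[60:60]
pos 61 'c': at 3 (fail-walked)  ** P1@[61:61]
pos 62 'c': at 3 (fail-walked)  ** P1@[62:62]
pos 63 'b': at 0 (fail-walked)
pos 64 'a': at 1
pos 65 'a': at 1 (fail-walked)
pos 66 'b': at 0 (fail-walked)
pos 67 'c': at 3  ** P1@[67:67]

Matches: [[3,1],[4,1],[7,0],[7,1],[9,1],[10,1],[12,0],[12,1],[15,1],[16,1],[17,1],[20,0],[20,1],[22,0],[22,1],[25,0],[25,1],[27,0],[27,1],[28,1],[32,0],[32,1],[34,0],[34,1],[38,0],[38,1],[41,0],[41,1],[42,1],[46,0],[46,1],[49,1],[51,0],[51,1],[53,0],[53,1],[55,0],[55,1],[56,1],[58,0],[58,1],[60,0],[60,1],[61,1],[62,1],[67,1]]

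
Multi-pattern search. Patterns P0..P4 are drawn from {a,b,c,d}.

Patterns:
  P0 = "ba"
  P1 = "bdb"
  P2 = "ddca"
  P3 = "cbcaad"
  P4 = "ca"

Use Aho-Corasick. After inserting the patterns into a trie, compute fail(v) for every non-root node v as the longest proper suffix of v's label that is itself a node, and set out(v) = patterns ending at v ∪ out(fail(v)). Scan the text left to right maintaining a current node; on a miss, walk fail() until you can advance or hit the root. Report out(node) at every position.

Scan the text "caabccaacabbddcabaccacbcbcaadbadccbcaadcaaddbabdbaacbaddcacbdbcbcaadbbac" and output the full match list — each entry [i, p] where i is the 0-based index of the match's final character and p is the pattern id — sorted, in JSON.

Build:
Trie nodes:
  n0 'ε': b→1 c→9 d→5
  n1 'b': a→2 d→3
  n2 'ba': ·  [P0 ends]
  n3 'bd': b→4
  n4 'bdb': ·  [P1 ends]
  n5 'd': d→6
  n6 'dd': c→7
  n7 'ddc': a→8
  n8 'ddca': ·  [P2 ends]
  n9 'c': a→15 b→10
  n10 'cb': c→11
  n11 'cbc': a→12
  n12 'cbca': a→13
  n13 'cbcaa': d→14
  n14 'cbcaad': ·  [P3 ends]
  n15 'ca': ·  [P4 ends]

Failure links (BFS by depth):
  fail(1) 'b': from fail(0)=0 chase 'b': 0 ⇒ 0;  out=∅∪out(0)=∅
  fail(5) 'd': from fail(0)=0 chase 'd': 0 ⇒ 0;  out=∅∪out(0)=∅
  fail(9) 'c': from fail(0)=0 chase 'c': 0 ⇒ 0;  out=∅∪out(0)=∅
  fail(2) 'ba': from fail(1)=0 chase 'a': 0 ⇒ 0;  out={0}∪out(0)={0}
  fail(3) 'bd': from fail(1)=0 chase 'd': 0 ⇒ 5;  out=∅∪out(5)=∅
  fail(6) 'dd': from fail(5)=0 chase 'd': 0 ⇒ 5;  out=∅∪out(5)=∅
  fail(10) 'cb': from fail(9)=0 chase 'b': 0 ⇒ 1;  out=∅∪out(1)=∅
  fail(15) 'ca': from fail(9)=0 chase 'a': 0 ⇒ 0;  out={4}∪out(0)={4}
  fail(4) 'bdb': from fail(3)=5 chase 'b': 5→0 ⇒ 1;  out={1}∪out(1)={1}
  fail(7) 'ddc': from fail(6)=5 chase 'c': 5→0 ⇒ 9;  out=∅∪out(9)=∅
  fail(11) 'cbc': from fail(10)=1 chase 'c': 1→0 ⇒ 9;  out=∅∪out(9)=∅
  fail(8) 'ddca': from fail(7)=9 chase 'a': 9 ⇒ 15;  out={2}∪out(15)={2,4}
  fail(12) 'cbca': from fail(11)=9 chase 'a': 9 ⇒ 15;  out=∅∪out(15)={4}
  fail(13) 'cbcaa': from fail(12)=15 chase 'a': 15→0 ⇒ 0;  out=∅∪out(0)=∅
  fail(14) 'cbcaad': from fail(13)=0 chase 'd': 0 ⇒ 5;  out={3}∪out(5)={3}

Scan:
pos 0 'c': at 9
pos 1 'a': at 15  emit P4@[0:1]
pos 2 'a': at 0 ·f
pos 3 'b': at 1
pos 4 'c': at 9 ·f
pos 5 'c': at 9 ·f
pos 6 'a': at 15  emit P4@[5:6]
pos 7 'a': at 0 ·f
pos 8 'c': at 9
pos 9 'a': at 15  emit P4@[8:9]
pos 10 'b': at 1 ·f
pos 11 'b': at 1 ·f
pos 12 'd': at 3
pos 13 'd': at 6 ·f
pos 14 'c': at 7
pos 15 'a': at 8  emit P2@[12:15],P4@[14:15]
pos 16 'b': at 1 ·f
pos 17 'a': at 2  emit P0@[16:17]
pos 18 'c': at 9 ·f
pos 19 'c': at 9 ·f
pos 20 'a': at 15  emit P4@[19:20]
pos 21 'c': at 9 ·f
pos 22 'b': at 10
pos 23 'c': at 11
pos 24 'b': at 10 ·f
pos 25 'c': at 11
pos 26 'a': at 12  emit P4@[25:26]
pos 27 'a': at 13
pos 28 'd': at 14  emit P3@[23:28]
pos 29 'b': at 1 ·f
pos 30 'a': at 2  emit P0@[29:30]
pos 31 'd': at 5 ·f
pos 32 'c': at 9 ·f
pos 33 'c': at 9 ·f
pos 34 'b': at 10
pos 35 'c': at 11
pos 36 'a': at 12  emit P4@[35:36]
pos 37 'a': at 13
pos 38 'd': at 14  emit P3@[33:38]
pos 39 'c': at 9 ·f
pos 40 'a': at 15  emit P4@[39:40]
pos 41 'a': at 0 ·f
pos 42 'd': at 5
pos 43 'd': at 6
pos 44 'b': at 1 ·f
pos 45 'a': at 2  emit P0@[44:45]
pos 46 'b': at 1 ·f
pos 47 'd': at 3
pos 48 'b': at 4  emit P1@[46:48]
pos 49 'a': at 2 ·f  emit P0@[48:49]
pos 50 'a': at 0 ·f
pos 51 'c': at 9
pos 52 'b': at 10
pos 53 'a': at 2 ·f  emit P0@[52:53]
pos 54 'd': at 5 ·f
pos 55 'd': at 6
pos 56 'c': at 7
pos 57 'a': at 8  emit P2@[54:57],P4@[56:57]
pos 58 'c': at 9 ·f
pos 59 'b': at 10
pos 60 'd': at 3 ·f
pos 61 'b': at 4  emit P1@[59:61]
pos 62 'c': at 9 ·f
pos 63 'b': at 10
pos 64 'c': at 11
pos 65 'a': at 12  emit P4@[64:65]
pos 66 'a': at 13
pos 67 'd': at 14  emit P3@[62:67]
pos 68 'b': at 1 ·f
pos 69 'b': at 1 ·f
pos 70 'a': at 2  emit P0@[69:70]
pos 71 'c': at 9 ·f

Matches: [[1,4],[6,4],[9,4],[15,2],[15,4],[17,0],[20,4],[26,4],[28,3],[30,0],[36,4],[38,3],[40,4],[45,0],[48,1],[49,0],[53,0],[57,2],[57,4],[61,1],[65,4],[67,3],[70,0]]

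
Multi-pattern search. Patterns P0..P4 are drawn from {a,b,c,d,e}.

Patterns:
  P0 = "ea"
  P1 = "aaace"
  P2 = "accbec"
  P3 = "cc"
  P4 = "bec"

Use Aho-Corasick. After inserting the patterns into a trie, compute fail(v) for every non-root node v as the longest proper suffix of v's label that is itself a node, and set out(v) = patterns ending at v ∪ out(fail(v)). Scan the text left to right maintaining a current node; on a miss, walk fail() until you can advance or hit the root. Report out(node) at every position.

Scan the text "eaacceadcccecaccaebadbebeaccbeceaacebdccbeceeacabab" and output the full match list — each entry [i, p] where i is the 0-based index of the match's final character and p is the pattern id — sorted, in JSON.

Construct AC machine:
Trie (insert patterns):
  n0 'ε': a→3 b→15 c→13 e→1
  n1 'e': a→2
  n2 'ea': ·  ←P0
  n3 'a': a→4 c→8
  n4 'aa': a→5
  n5 'aaa': c→6
  n6 'aaac': e→7
  n7 'aaace': ·  ←P1
  n8 'ac': c→9
  n9 'acc': b→10
  n10 'accb': e→11
  n11 'accbe': c→12
  n12 'accbec': ·  ←P2
  n13 'c': c→14
  n14 'cc': ·  ←P3
  n15 'b': e→16
  n16 'be': c→17
  n17 'bec': ·  ←P4

Failure links (BFS by depth):
  fail(1) 'e': from fail(0)=0 chase 'e': 0 ⇒ 0;  out=∅∪out(0)=∅
  fail(3) 'a': from fail(0)=0 chase 'a': 0 ⇒ 0;  out=∅∪out(0)=∅
  fail(13) 'c': from fail(0)=0 chase 'c': 0 ⇒ 0;  out=∅∪out(0)=∅
  fail(15) 'b': from fail(0)=0 chase 'b': 0 ⇒ 0;  out=∅∪out(0)=∅
  fail(2) 'ea': from fail(1)=0 chase 'a': 0 ⇒ 3;  out={0}∪out(3)={0}
  fail(4) 'aa': from fail(3)=0 chase 'a': 0 ⇒ 3;  out=∅∪out(3)=∅
  fail(8) 'ac': from fail(3)=0 chase 'c': 0 ⇒ 13;  out=∅∪out(13)=∅
  fail(14) 'cc': from fail(13)=0 chase 'c': 0 ⇒ 13;  out={3}∪out(13)={3}
  fail(16) 'be': from fail(15)=0 chase 'e': 0 ⇒ 1;  out=∅∪out(1)=∅
  fail(5) 'aaa': from fail(4)=3 chase 'a': 3 ⇒ 4;  out=∅∪out(4)=∅
  fail(9) 'acc': from fail(8)=13 chase 'c': 13 ⇒ 14;  out=∅∪out(14)={3}
  fail(17) 'bec': from fail(16)=1 chase 'c': 1→0 ⇒ 13;  out={4}∪out(13)={4}
  fail(6) 'aaac': from fail(5)=4 chase 'c': 4→3 ⇒ 8;  out=∅∪out(8)=∅
  fail(10) 'accb': from fail(9)=14 chase 'b': 14→13→0 ⇒ 15;  out=∅∪out(15)=∅
  fail(7) 'aaace': from fail(6)=8 chase 'e': 8→13→0 ⇒ 1;  out={1}∪out(1)={1}
  fail(11) 'accbe': from fail(10)=15 chase 'e': 15 ⇒ 16;  out=∅∪out(16)=∅
  fail(12) 'accbec': from fail(11)=16 chase 'c': 16 ⇒ 17;  out={2}∪out(17)={2,4}

Run:
pos 0 'e': at 1
pos 1 'a': at 2  → match P0@[0:1]
pos 2 'a': at 4 ·f
pos 3 'c': at 8 ·f
pos 4 'c': at 9  → match P3@[3:4]
pos 5 'e': at 1 ·f
pos 6 'a': at 2  → match P0@[5:6]
pos 7 'd': at 0 ·f
pos 8 'c': at 13
pos 9 'c': at 14  → match P3@[8:9]
pos 10 'c': at 14 ·f  → match P3@[9:10]
pos 11 'e': at 1 ·f
pos 12 'c': at 13 ·f
pos 13 'a': at 3 ·f
pos 14 'c': at 8
pos 15 'c': at 9  → match P3@[14:15]
pos 16 'a': at 3 ·f
pos 17 'e': at 1 ·f
pos 18 'b': at 15 ·f
pos 19 'a': at 3 ·f
pos 20 'd': at 0 ·f
pos 21 'b': at 15
pos 22 'e': at 16
pos 23 'b': at 15 ·f
pos 24 'e': at 16
pos 25 'a': at 2 ·f  → match P0@[24:25]
pos 26 'c': at 8 ·f
pos 27 'c': at 9  → match P3@[26:27]
pos 28 'b': at 10
pos 29 'e': at 11
pos 30 'c': at 12  → match P2@[25:30],P4@[28:30]
pos 31 'e': at 1 ·f
pos 32 'a': at 2  → match P0@[31:32]
pos 33 'a': at 4 ·f
pos 34 'c': at 8 ·f
pos 35 'e': at 1 ·f
pos 36 'b': at 15 ·f
pos 37 'd': at 0 ·f
pos 38 'c': at 13
pos 39 'c': at 14  → match P3@[38:39]
pos 40 'b': at 15 ·f
pos 41 'e': at 16
pos 42 'c': at 17  → match P4@[40:42]
pos 43 'e': at 1 ·f
pos 44 'e': at 1 ·f
pos 45 'a': at 2  → match P0@[44:45]
pos 46 'c': at 8 ·f
pos 47 'a': at 3 ·f
pos 48 'b': at 15 ·f
pos 49 'a': at 3 ·f
pos 50 'b': at 15 ·f

Matches: [[1,0],[4,3],[6,0],[9,3],[10,3],[15,3],[25,0],[27,3],[30,2],[30,4],[32,0],[39,3],[42,4],[45,0]]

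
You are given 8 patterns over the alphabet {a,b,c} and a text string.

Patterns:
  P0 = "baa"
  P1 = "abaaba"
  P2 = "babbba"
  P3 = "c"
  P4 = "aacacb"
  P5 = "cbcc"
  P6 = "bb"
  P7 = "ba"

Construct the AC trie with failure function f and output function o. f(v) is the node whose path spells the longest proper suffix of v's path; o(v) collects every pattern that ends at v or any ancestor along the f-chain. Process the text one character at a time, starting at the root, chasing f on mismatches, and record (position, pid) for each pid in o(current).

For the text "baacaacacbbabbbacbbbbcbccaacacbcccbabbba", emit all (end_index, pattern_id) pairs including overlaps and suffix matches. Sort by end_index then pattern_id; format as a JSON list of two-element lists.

Build:
Trie (insert patterns):
  0='ε' goto a→4 b→1 c→14
  1='b' goto a→2 b→23
  2='ba' goto a→3 b→10  [P7 ends]
  3='baa' goto ·  [P0 ends]
  4='a' goto a→15 b→5
  5='ab' goto a→6
  6='aba' goto a→7
  7='abaa' goto b→8
  8='abaab' goto a→9
  9='abaaba' goto ·  [P1 ends]
  10='bab' goto b→11
  11='babb' goto b→12
  12='babbb' goto a→13
  13='babbba' goto ·  [P2 ends]
  14='c' goto b→20  [P3 ends]
  15='aa' goto c→16
  16='aac' goto a→17
  17='aaca' goto c→18
  18='aacac' goto b→19
  19='aacacb' goto ·  [P4 ends]
  20='cb' goto c→21
  21='cbc' goto c→22
  22='cbcc' goto ·  [P5 ends]
  23='bb' goto ·  [P6 ends]

BFS fail/out derivation:
  fail(1) 'b': from fail(0)=0 chase 'b': 0 ⇒ 0;  out=∅∪out(0)=∅
  fail(4) 'a': from fail(0)=0 chase 'a': 0 ⇒ 0;  out=∅∪out(0)=∅
  fail(14) 'c': from fail(0)=0 chase 'c': 0 ⇒ 0;  out={3}∪out(0)={3}
  fail(2) 'ba': from fail(1)=0 chase 'a': 0 ⇒ 4;  out={7}∪out(4)={7}
  fail(5) 'ab': from fail(4)=0 chase 'b': 0 ⇒ 1;  out=∅∪out(1)=∅
  fail(15) 'aa': from fail(4)=0 chase 'a': 0 ⇒ 4;  out=∅∪out(4)=∅
  fail(20) 'cb': from fail(14)=0 chase 'b': 0 ⇒ 1;  out=∅∪out(1)=∅
  fail(23) 'bb': from fail(1)=0 chase 'b': 0 ⇒ 1;  out={6}∪out(1)={6}
  fail(3) 'baa': from fail(2)=4 chase 'a': 4 ⇒ 15;  out={0}∪out(15)={0}
  fail(6) 'aba': from fail(5)=1 chase 'a': 1 ⇒ 2;  out=∅∪out(2)={7}
  fail(10) 'bab': from fail(2)=4 chase 'b': 4 ⇒ 5;  out=∅∪out(5)=∅
  fail(16) 'aac': from fail(15)=4 chase 'c': 4→0 ⇒ 14;  out=∅∪out(14)={3}
  fail(21) 'cbc': from fail(20)=1 chase 'c': 1→0 ⇒ 14;  out=∅∪out(14)={3}
  fail(7) 'abaa': from fail(6)=2 chase 'a': 2 ⇒ 3;  out=∅∪out(3)={0}
  fail(11) 'babb': from fail(10)=5 chase 'b': 5→1 ⇒ 23;  out=∅∪out(23)={6}
  fail(17) 'aaca': from fail(16)=14 chase 'a': 14→0 ⇒ 4;  out=∅∪out(4)=∅
  fail(22) 'cbcc': from fail(21)=14 chase 'c': 14→0 ⇒ 14;  out={5}∪out(14)={3,5}
  fail(8) 'abaab': from fail(7)=3 chase 'b': 3→15→4 ⇒ 5;  out=∅∪out(5)=∅
  fail(12) 'babbb': from fail(11)=23 chase 'b': 23→1 ⇒ 23;  out=∅∪out(23)={6}
  fail(18) 'aacac': from fail(17)=4 chase 'c': 4→0 ⇒ 14;  out=∅∪out(14)={3}
  fail(9) 'abaaba': from fail(8)=5 chase 'a': 5 ⇒ 6;  out={1}∪out(6)={1,7}
  fail(13) 'babbba': from fail(12)=23 chase 'a': 23→1 ⇒ 2;  out={2}∪out(2)={2,7}
  fail(19) 'aacacb': from fail(18)=14 chase 'b': 14 ⇒ 20;  out={4}∪out(20)={4}

Run:
i=0 'b': node 0→1
i=1 'a': node 1→2  ** P7@[0:1]
i=2 'a': node 2→3  ** P0@[0:2]
i=3 'c': node 3→16 (via fail)  ** P3@[3:3]
i=4 'a': node 16→17
i=5 'a': node 17→15 (via fail)
i=6 'c': node 15→16  ** P3@[6:6]
i=7 'a': node 16→17
i=8 'c': node 17→18  ** P3@[8:8]
i=9 'b': node 18→19  ** P4@[4:9]
i=10 'b': node 19→23 (via fail)  ** P6@[9:10]
i=11 'a': node 23→2 (via fail)  ** P7@[10:11]
i=12 'b': node 2→10
i=13 'b': node 10→11  ** P6@[12:13]
i=14 'b': node 11→12  ** P6@[13:14]
i=15 'a': node 12→13  ** P2@[10:15],P7@[14:15]
i=16 'c': node 13→14 (via fail)  ** P3@[16:16]
i=17 'b': node 14→20
i=18 'b': node 20→23 (via fail)  ** P6@[17:18]
i=19 'b': node 23→23 (via fail)  ** P6@[18:19]
i=20 'b': node 23→23 (via fail)  ** P6@[19:20]
i=21 'c': node 23→14 (via fail)  ** P3@[21:21]
i=22 'b': node 14→20
i=23 'c': node 20→21  ** P3@[23:23]
i=24 'c': node 21→22  ** P3@[24:24],P5@[21:24]
i=25 'a': node 22→4 (via fail)
i=26 'a': node 4→15
i=27 'c': node 15→16  ** P3@[27:27]
i=28 'a': node 16→17
i=29 'c': node 17→18  ** P3@[29:29]
i=30 'b': node 18→19  ** P4@[25:30]
i=31 'c': node 19→21 (via fail)  ** P3@[31:31]
i=32 'c': node 21→22  ** P3@[32:32],P5@[29:32]
i=33 'c': node 22→14 (via fail)  ** P3@[33:33]
i=34 'b': node 14→20
i=35 'a': node 20→2 (via fail)  ** P7@[34:35]
i=36 'b': node 2→10
i=37 'b': node 10→11  ** P6@[36:37]
i=38 'b': node 11→12  ** P6@[37:38]
i=39 'a': node 12→13  ** P2@[34:39],P7@[38:39]

All matches (sorted): [[1,7],[2,0],[3,3],[6,3],[8,3],[9,4],[10,6],[11,7],[13,6],[14,6],[15,2],[15,7],[16,3],[18,6],[19,6],[20,6],[21,3],[23,3],[24,3],[24,5],[27,3],[29,3],[30,4],[31,3],[32,3],[32,5],[33,3],[35,7],[37,6],[38,6],[39,2],[39,7]]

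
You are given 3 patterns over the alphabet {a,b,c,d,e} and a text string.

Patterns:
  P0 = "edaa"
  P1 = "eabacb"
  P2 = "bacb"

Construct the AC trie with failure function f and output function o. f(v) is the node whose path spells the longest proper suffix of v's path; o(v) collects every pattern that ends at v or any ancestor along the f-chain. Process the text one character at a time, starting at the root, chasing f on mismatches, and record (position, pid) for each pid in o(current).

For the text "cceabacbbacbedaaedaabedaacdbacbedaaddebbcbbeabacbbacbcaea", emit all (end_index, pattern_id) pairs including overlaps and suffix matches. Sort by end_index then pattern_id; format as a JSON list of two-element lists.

Build:
Trie (insert patterns):
  n0 'ε': b→10 e→1
  n1 'e': a→5 d→2
  n2 'ed': a→3
  n3 'eda': a→4
  n4 'edaa': ·  ←P0
  n5 'ea': b→6
  n6 'eab': a→7
  n7 'eaba': c→8
  n8 'eabac': b→9
  n9 'eabacb': ·  ←P1
  n10 'b': a→11
  n11 'ba': c→12
  n12 'bac': b→13
  n13 'bacb': ·  ←P2

Failure links (BFS by depth):
  fail(1) 'e': from fail(0)=0 chase 'e': 0 ⇒ 0;  out=∅∪out(0)=∅
  fail(10) 'b': from fail(0)=0 chase 'b': 0 ⇒ 0;  out=∅∪out(0)=∅
  fail(2) 'ed': from fail(1)=0 chase 'd': 0 ⇒ 0;  out=∅∪out(0)=∅
  fail(5) 'ea': from fail(1)=0 chase 'a': 0 ⇒ 0;  out=∅∪out(0)=∅
  fail(11) 'ba': from fail(10)=0 chase 'a': 0 ⇒ 0;  out=∅∪out(0)=∅
  fail(3) 'eda': from fail(2)=0 chase 'a': 0 ⇒ 0;  out=∅∪out(0)=∅
  fail(6) 'eab': from fail(5)=0 chase 'b': 0 ⇒ 10;  out=∅∪out(10)=∅
  fail(12) 'bac': from fail(11)=0 chase 'c': 0 ⇒ 0;  out=∅∪out(0)=∅
  fail(4) 'edaa': from fail(3)=0 chase 'a': 0 ⇒ 0;  out={0}∪out(0)={0}
  fail(7) 'eaba': from fail(6)=10 chase 'a': 10 ⇒ 11;  out=∅∪out(11)=∅
  fail(13) 'bacb': from fail(12)=0 chase 'b': 0 ⇒ 10;  out={2}∪out(10)={2}
  fail(8) 'eabac': from fail(7)=11 chase 'c': 11 ⇒ 12;  out=∅∪out(12)=∅
  fail(9) 'eabacb': from fail(8)=12 chase 'b': 12 ⇒ 13;  out={1}∪out(13)={1,2}

Text stream:
i=0 'c': node 0→0
i=1 'c': node 0→0
i=2 'e': node 0→1
i=3 'a': node 1→5
i=4 'b': node 5→6
i=5 'a': node 6→7
i=6 'c': node 7→8
i=7 'b': node 8→9  → match P1@[2:7],P2@[4:7]
i=8 'b': node 9→10 (fail-walked)
i=9 'a': node 10→11
i=10 'c': node 11→12
i=11 'b': node 12→13  → match P2@[8:11]
i=12 'e': node 13→1 (fail-walked)
i=13 'd': node 1→2
i=14 'a': node 2→3
i=15 'a': node 3→4  → match P0@[12:15]
i=16 'e': node 4→1 (fail-walked)
i=17 'd': node 1→2
i=18 'a': node 2→3
i=19 'a': node 3→4  → match P0@[16:19]
i=20 'b': node 4→10 (fail-walked)
i=21 'e': node 10→1 (fail-walked)
i=22 'd': node 1→2
i=23 'a': node 2→3
i=24 'a': node 3→4  → match P0@[21:24]
i=25 'c': node 4→0 (fail-walked)
i=26 'd': node 0→0
i=27 'b': node 0→10
i=28 'a': node 10→11
i=29 'c': node 11→12
i=30 'b': node 12→13  → match P2@[27:30]
i=31 'e': node 13→1 (fail-walked)
i=32 'd': node 1→2
i=33 'a': node 2→3
i=34 'a': node 3→4  → match P0@[31:34]
i=35 'd': node 4→0 (fail-walked)
i=36 'd': node 0→0
i=37 'e': node 0→1
i=38 'b': node 1→10 (fail-walked)
i=39 'b': node 10→10 (fail-walked)
i=40 'c': node 10→0 (fail-walked)
i=41 'b': node 0→10
i=42 'b': node 10→10 (fail-walked)
i=43 'e': node 10→1 (fail-walked)
i=44 'a': node 1→5
i=45 'b': node 5→6
i=46 'a': node 6→7
i=47 'c': node 7→8
i=48 'b': node 8→9  → match P1@[43:48],P2@[45:48]
i=49 'b': node 9→10 (fail-walked)
i=50 'a': node 10→11
i=51 'c': node 11→12
i=52 'b': node 12→13  → match P2@[49:52]
i=53 'c': node 13→0 (fail-walked)
i=54 'a': node 0→0
i=55 'e': node 0→1
i=56 'a': node 1→5

Matches: [[7,1],[7,2],[11,2],[15,0],[19,0],[24,0],[30,2],[34,0],[48,1],[48,2],[52,2]]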